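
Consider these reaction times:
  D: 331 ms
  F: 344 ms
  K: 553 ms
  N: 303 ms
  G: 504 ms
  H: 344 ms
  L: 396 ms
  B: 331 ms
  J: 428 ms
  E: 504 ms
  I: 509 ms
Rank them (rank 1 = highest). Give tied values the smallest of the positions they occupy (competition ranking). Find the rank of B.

9

Sorted (descending): 553, 509, 504, 504, 428, 396, 344, 344, 331, 331, 303
The 2 values of 504 occupy positions 3–4 → each gets rank 3.
The 2 values of 344 occupy positions 7–8 → each gets rank 7.
The 2 values of 331 occupy positions 9–10 → each gets rank 9.
B has value 331 ms → rank 9.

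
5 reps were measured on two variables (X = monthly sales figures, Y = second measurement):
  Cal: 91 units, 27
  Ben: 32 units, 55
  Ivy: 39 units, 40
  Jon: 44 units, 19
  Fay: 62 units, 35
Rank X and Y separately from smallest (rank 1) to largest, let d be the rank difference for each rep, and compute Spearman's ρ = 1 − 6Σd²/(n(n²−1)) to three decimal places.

Ranks of variable 1: 5, 1, 2, 3, 4
Ranks of variable 2: 2, 5, 4, 1, 3
d = r₁ − r₂: 3, -4, -2, 2, 1
d²: 9, 16, 4, 4, 1; Σd² = 34
ρ = 1 − 6·34/(5·24) = 1 − 204/120 = -0.700

-0.700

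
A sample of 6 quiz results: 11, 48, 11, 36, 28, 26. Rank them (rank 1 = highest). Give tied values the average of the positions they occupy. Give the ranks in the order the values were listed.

Sorted (descending): 48, 36, 28, 26, 11, 11
The 2 values of 11 occupy positions 5–6 → average rank (5+6)/2 = 5.5.

5.5, 1, 5.5, 2, 3, 4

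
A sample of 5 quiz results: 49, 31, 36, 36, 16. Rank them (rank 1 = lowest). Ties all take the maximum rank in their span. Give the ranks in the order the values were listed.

5, 2, 4, 4, 1

Sorted (ascending): 16, 31, 36, 36, 49
The 2 values of 36 occupy positions 3–4 → each gets rank 4.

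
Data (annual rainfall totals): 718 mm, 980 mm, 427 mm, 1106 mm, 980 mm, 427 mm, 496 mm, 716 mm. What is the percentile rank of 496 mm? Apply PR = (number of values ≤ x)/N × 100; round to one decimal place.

37.5

N = 8.
Strictly below 496: 2. Equal to 496: 1.
PR = 3/8 × 100 = 37.5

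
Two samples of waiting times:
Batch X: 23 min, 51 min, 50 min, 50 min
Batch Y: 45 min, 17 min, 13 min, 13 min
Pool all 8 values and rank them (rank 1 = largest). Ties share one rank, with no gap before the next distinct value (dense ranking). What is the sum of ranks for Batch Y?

Sorted (descending): 51, 50, 50, 45, 23, 17, 13, 13
The 2 values of 50 share dense rank 2.
The 2 values of 13 share dense rank 6.
Remaining distinct values take the next consecutive integers.
Batch Y values → pooled ranks: 45→3, 17→5, 13→6, 13→6
Rank sum = 3 + 5 + 6 + 6 = 20

20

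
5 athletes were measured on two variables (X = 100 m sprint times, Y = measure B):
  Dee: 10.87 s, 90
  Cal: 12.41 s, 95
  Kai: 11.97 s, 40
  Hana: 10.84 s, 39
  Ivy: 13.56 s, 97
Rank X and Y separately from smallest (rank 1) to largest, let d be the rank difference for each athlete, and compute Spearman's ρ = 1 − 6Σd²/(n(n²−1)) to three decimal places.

0.900

Ranks of variable 1: 2, 4, 3, 1, 5
Ranks of variable 2: 3, 4, 2, 1, 5
d = r₁ − r₂: -1, 0, 1, 0, 0
d²: 1, 0, 1, 0, 0; Σd² = 2
ρ = 1 − 6·2/(5·24) = 1 − 12/120 = 0.900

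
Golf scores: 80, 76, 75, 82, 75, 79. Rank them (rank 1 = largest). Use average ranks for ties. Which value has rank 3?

Sorted (descending): 82, 80, 79, 76, 75, 75
The 2 values of 75 occupy positions 5–6 → average rank (5+6)/2 = 5.5.
Rank 3 → value 79.

79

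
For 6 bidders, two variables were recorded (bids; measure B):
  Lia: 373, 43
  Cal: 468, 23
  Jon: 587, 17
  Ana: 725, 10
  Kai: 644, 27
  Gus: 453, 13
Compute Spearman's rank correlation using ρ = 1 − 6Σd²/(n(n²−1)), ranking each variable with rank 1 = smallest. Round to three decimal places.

-0.486

Ranks of variable 1: 1, 3, 4, 6, 5, 2
Ranks of variable 2: 6, 4, 3, 1, 5, 2
d = r₁ − r₂: -5, -1, 1, 5, 0, 0
d²: 25, 1, 1, 25, 0, 0; Σd² = 52
ρ = 1 − 6·52/(6·35) = 1 − 312/210 = -0.486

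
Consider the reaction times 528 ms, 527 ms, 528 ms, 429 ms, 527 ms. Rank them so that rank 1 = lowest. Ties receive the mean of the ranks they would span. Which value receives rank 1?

Sorted (ascending): 429, 527, 527, 528, 528
The 2 values of 527 occupy positions 2–3 → average rank (2+3)/2 = 2.5.
The 2 values of 528 occupy positions 4–5 → average rank (4+5)/2 = 4.5.
Rank 1 → value 429.

429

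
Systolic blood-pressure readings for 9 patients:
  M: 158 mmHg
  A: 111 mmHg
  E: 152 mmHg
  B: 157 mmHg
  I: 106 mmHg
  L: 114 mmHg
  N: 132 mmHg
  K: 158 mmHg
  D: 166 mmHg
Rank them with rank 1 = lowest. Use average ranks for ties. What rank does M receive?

7.5

Sorted (ascending): 106, 111, 114, 132, 152, 157, 158, 158, 166
The 2 values of 158 occupy positions 7–8 → average rank (7+8)/2 = 7.5.
M has value 158 mmHg → rank 7.5.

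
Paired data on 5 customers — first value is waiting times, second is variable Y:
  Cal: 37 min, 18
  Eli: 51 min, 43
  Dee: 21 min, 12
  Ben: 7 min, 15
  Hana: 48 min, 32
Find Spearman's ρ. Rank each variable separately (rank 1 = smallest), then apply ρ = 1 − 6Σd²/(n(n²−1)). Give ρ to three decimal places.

0.900

Ranks of variable 1: 3, 5, 2, 1, 4
Ranks of variable 2: 3, 5, 1, 2, 4
d = r₁ − r₂: 0, 0, 1, -1, 0
d²: 0, 0, 1, 1, 0; Σd² = 2
ρ = 1 − 6·2/(5·24) = 1 − 12/120 = 0.900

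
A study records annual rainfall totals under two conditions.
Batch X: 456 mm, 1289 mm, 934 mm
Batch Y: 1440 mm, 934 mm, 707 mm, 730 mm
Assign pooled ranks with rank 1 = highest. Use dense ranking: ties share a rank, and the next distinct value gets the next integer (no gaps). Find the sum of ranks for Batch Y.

Sorted (descending): 1440, 1289, 934, 934, 730, 707, 456
The 2 values of 934 share dense rank 3.
Remaining distinct values take the next consecutive integers.
Batch Y values → pooled ranks: 1440→1, 934→3, 707→5, 730→4
Rank sum = 1 + 3 + 5 + 4 = 13

13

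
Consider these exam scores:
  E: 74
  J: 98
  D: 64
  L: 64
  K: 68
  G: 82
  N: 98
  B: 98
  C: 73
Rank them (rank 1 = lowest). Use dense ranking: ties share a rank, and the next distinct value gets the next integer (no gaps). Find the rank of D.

Sorted (ascending): 64, 64, 68, 73, 74, 82, 98, 98, 98
The 2 values of 64 share dense rank 1.
The 3 values of 98 share dense rank 6.
Remaining distinct values take the next consecutive integers.
D has value 64 → rank 1.

1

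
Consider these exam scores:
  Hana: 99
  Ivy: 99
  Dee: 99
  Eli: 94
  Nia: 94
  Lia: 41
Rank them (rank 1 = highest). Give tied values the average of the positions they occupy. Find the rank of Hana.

Sorted (descending): 99, 99, 99, 94, 94, 41
The 3 values of 99 occupy positions 1–3 → average rank 2.
The 2 values of 94 occupy positions 4–5 → average rank (4+5)/2 = 4.5.
Hana has value 99 → rank 2.

2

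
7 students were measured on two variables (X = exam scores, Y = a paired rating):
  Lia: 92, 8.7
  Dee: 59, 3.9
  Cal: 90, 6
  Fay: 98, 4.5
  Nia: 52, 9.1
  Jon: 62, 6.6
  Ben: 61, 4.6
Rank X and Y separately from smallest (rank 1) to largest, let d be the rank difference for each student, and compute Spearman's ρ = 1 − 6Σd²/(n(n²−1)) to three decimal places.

Ranks of variable 1: 6, 2, 5, 7, 1, 4, 3
Ranks of variable 2: 6, 1, 4, 2, 7, 5, 3
d = r₁ − r₂: 0, 1, 1, 5, -6, -1, 0
d²: 0, 1, 1, 25, 36, 1, 0; Σd² = 64
ρ = 1 − 6·64/(7·48) = 1 − 384/336 = -0.143

-0.143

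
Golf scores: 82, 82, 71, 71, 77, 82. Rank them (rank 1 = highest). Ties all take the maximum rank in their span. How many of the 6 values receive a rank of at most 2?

0

Sorted (descending): 82, 82, 82, 77, 71, 71
The 3 values of 82 occupy positions 1–3 → each gets rank 3.
The 2 values of 71 occupy positions 5–6 → each gets rank 6.
Ranks ≤ 2: {} → 0 values.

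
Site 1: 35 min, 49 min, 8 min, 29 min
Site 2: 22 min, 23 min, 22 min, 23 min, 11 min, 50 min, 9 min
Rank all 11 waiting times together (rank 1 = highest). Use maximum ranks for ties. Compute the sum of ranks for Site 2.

48

Sorted (descending): 50, 49, 35, 29, 23, 23, 22, 22, 11, 9, 8
The 2 values of 23 occupy positions 5–6 → each gets rank 6.
The 2 values of 22 occupy positions 7–8 → each gets rank 8.
Site 2 values → pooled ranks: 22→8, 23→6, 22→8, 23→6, 11→9, 50→1, 9→10
Rank sum = 8 + 6 + 8 + 6 + 9 + 1 + 10 = 48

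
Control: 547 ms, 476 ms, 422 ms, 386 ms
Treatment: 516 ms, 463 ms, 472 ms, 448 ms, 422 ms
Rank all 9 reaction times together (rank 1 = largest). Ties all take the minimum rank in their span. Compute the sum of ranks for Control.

20

Sorted (descending): 547, 516, 476, 472, 463, 448, 422, 422, 386
The 2 values of 422 occupy positions 7–8 → each gets rank 7.
Control values → pooled ranks: 547→1, 476→3, 422→7, 386→9
Rank sum = 1 + 3 + 7 + 9 = 20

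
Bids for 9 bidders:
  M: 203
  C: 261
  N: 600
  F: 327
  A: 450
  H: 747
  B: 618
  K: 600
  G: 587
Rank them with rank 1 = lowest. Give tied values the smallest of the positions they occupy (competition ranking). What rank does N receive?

Sorted (ascending): 203, 261, 327, 450, 587, 600, 600, 618, 747
The 2 values of 600 occupy positions 6–7 → each gets rank 6.
N has value 600 → rank 6.

6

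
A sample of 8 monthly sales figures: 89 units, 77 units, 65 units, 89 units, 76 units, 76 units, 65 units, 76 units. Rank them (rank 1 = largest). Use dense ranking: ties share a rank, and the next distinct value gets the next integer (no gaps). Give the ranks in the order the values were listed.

1, 2, 4, 1, 3, 3, 4, 3

Sorted (descending): 89, 89, 77, 76, 76, 76, 65, 65
The 2 values of 89 share dense rank 1.
The 3 values of 76 share dense rank 3.
The 2 values of 65 share dense rank 4.
Remaining distinct values take the next consecutive integers.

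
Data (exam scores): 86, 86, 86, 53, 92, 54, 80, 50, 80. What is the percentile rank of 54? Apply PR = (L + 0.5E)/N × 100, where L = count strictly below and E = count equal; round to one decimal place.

27.8

N = 9.
Strictly below 54: 2. Equal to 54: 1.
PR = (2 + 0.5·1)/9 × 100 = 27.8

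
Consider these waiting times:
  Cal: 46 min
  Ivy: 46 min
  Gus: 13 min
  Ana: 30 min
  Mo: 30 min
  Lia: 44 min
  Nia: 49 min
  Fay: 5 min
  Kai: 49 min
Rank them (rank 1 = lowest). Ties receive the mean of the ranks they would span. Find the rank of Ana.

Sorted (ascending): 5, 13, 30, 30, 44, 46, 46, 49, 49
The 2 values of 30 occupy positions 3–4 → average rank (3+4)/2 = 3.5.
The 2 values of 46 occupy positions 6–7 → average rank (6+7)/2 = 6.5.
The 2 values of 49 occupy positions 8–9 → average rank (8+9)/2 = 8.5.
Ana has value 30 min → rank 3.5.

3.5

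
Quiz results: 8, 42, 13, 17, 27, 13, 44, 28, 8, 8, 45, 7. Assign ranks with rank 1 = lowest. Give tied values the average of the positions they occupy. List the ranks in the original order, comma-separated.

Sorted (ascending): 7, 8, 8, 8, 13, 13, 17, 27, 28, 42, 44, 45
The 3 values of 8 occupy positions 2–4 → average rank 3.
The 2 values of 13 occupy positions 5–6 → average rank (5+6)/2 = 5.5.

3, 10, 5.5, 7, 8, 5.5, 11, 9, 3, 3, 12, 1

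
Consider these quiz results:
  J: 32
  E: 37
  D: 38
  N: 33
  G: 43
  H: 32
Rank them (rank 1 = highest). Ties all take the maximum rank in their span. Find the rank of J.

6

Sorted (descending): 43, 38, 37, 33, 32, 32
The 2 values of 32 occupy positions 5–6 → each gets rank 6.
J has value 32 → rank 6.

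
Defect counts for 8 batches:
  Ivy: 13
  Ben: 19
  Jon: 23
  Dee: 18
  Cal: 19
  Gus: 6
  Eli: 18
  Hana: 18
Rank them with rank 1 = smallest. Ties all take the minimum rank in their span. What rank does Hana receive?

3

Sorted (ascending): 6, 13, 18, 18, 18, 19, 19, 23
The 3 values of 18 occupy positions 3–5 → each gets rank 3.
The 2 values of 19 occupy positions 6–7 → each gets rank 6.
Hana has value 18 → rank 3.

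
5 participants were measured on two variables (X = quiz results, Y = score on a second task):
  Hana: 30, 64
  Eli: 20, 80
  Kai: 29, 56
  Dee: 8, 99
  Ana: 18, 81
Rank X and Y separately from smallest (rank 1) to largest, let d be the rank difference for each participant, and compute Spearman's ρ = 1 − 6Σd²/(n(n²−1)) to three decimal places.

Ranks of variable 1: 5, 3, 4, 1, 2
Ranks of variable 2: 2, 3, 1, 5, 4
d = r₁ − r₂: 3, 0, 3, -4, -2
d²: 9, 0, 9, 16, 4; Σd² = 38
ρ = 1 − 6·38/(5·24) = 1 − 228/120 = -0.900

-0.900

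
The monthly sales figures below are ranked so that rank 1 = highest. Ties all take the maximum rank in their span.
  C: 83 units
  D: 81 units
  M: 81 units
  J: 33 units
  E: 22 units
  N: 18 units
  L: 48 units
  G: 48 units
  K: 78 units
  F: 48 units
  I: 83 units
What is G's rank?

Sorted (descending): 83, 83, 81, 81, 78, 48, 48, 48, 33, 22, 18
The 2 values of 83 occupy positions 1–2 → each gets rank 2.
The 2 values of 81 occupy positions 3–4 → each gets rank 4.
The 3 values of 48 occupy positions 6–8 → each gets rank 8.
G has value 48 units → rank 8.

8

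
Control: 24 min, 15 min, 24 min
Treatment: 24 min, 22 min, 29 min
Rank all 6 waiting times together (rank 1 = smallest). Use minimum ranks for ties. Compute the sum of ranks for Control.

Sorted (ascending): 15, 22, 24, 24, 24, 29
The 3 values of 24 occupy positions 3–5 → each gets rank 3.
Control values → pooled ranks: 24→3, 15→1, 24→3
Rank sum = 3 + 1 + 3 = 7

7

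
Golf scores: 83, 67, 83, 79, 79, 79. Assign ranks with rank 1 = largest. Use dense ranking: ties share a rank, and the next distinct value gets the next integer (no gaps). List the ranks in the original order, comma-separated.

Sorted (descending): 83, 83, 79, 79, 79, 67
The 2 values of 83 share dense rank 1.
The 3 values of 79 share dense rank 2.
Remaining distinct values take the next consecutive integers.

1, 3, 1, 2, 2, 2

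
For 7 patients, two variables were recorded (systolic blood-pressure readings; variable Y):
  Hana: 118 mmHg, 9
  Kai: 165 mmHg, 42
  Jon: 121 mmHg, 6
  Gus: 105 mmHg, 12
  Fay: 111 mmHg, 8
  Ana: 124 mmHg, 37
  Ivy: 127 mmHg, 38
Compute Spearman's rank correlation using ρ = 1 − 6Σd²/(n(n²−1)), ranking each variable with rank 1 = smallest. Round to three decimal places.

Ranks of variable 1: 3, 7, 4, 1, 2, 5, 6
Ranks of variable 2: 3, 7, 1, 4, 2, 5, 6
d = r₁ − r₂: 0, 0, 3, -3, 0, 0, 0
d²: 0, 0, 9, 9, 0, 0, 0; Σd² = 18
ρ = 1 − 6·18/(7·48) = 1 − 108/336 = 0.679

0.679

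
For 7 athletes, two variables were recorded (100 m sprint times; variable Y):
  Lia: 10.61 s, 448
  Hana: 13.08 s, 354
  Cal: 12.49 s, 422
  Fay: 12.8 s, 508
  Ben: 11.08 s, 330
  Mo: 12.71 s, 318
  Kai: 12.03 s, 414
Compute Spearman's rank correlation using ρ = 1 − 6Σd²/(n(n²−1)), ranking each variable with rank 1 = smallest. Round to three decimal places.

Ranks of variable 1: 1, 7, 4, 6, 2, 5, 3
Ranks of variable 2: 6, 3, 5, 7, 2, 1, 4
d = r₁ − r₂: -5, 4, -1, -1, 0, 4, -1
d²: 25, 16, 1, 1, 0, 16, 1; Σd² = 60
ρ = 1 − 6·60/(7·48) = 1 − 360/336 = -0.071

-0.071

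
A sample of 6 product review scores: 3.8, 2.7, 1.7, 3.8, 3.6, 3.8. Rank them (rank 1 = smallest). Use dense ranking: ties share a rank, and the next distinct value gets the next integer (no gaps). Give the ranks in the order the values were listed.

Sorted (ascending): 1.7, 2.7, 3.6, 3.8, 3.8, 3.8
The 3 values of 3.8 share dense rank 4.
Remaining distinct values take the next consecutive integers.

4, 2, 1, 4, 3, 4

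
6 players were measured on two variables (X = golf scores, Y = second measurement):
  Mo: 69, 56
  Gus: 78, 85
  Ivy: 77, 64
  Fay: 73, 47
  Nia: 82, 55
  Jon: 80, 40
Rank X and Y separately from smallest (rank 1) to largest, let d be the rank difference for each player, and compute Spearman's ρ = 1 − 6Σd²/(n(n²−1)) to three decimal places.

-0.200

Ranks of variable 1: 1, 4, 3, 2, 6, 5
Ranks of variable 2: 4, 6, 5, 2, 3, 1
d = r₁ − r₂: -3, -2, -2, 0, 3, 4
d²: 9, 4, 4, 0, 9, 16; Σd² = 42
ρ = 1 − 6·42/(6·35) = 1 − 252/210 = -0.200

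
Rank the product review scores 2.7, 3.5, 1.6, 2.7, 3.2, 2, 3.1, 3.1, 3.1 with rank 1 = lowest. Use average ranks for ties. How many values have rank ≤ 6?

Sorted (ascending): 1.6, 2, 2.7, 2.7, 3.1, 3.1, 3.1, 3.2, 3.5
The 2 values of 2.7 occupy positions 3–4 → average rank (3+4)/2 = 3.5.
The 3 values of 3.1 occupy positions 5–7 → average rank 6.
Ranks ≤ 6: {1, 2, 3.5, 3.5, 6, 6, 6} → 7 values.

7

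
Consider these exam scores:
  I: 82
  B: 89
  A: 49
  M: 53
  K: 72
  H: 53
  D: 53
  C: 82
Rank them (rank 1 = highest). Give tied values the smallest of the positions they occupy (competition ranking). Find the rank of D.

Sorted (descending): 89, 82, 82, 72, 53, 53, 53, 49
The 2 values of 82 occupy positions 2–3 → each gets rank 2.
The 3 values of 53 occupy positions 5–7 → each gets rank 5.
D has value 53 → rank 5.

5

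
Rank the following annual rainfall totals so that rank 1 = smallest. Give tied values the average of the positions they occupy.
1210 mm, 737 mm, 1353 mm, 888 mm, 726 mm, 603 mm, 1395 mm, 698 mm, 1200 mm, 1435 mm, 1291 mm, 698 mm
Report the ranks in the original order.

Sorted (ascending): 603, 698, 698, 726, 737, 888, 1200, 1210, 1291, 1353, 1395, 1435
The 2 values of 698 occupy positions 2–3 → average rank (2+3)/2 = 2.5.

8, 5, 10, 6, 4, 1, 11, 2.5, 7, 12, 9, 2.5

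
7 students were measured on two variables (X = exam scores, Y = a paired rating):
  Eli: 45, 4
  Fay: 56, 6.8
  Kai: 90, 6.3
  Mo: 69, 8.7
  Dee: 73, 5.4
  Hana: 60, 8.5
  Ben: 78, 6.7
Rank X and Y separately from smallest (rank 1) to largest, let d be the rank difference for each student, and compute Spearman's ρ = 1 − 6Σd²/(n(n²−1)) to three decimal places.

0.000

Ranks of variable 1: 1, 2, 7, 4, 5, 3, 6
Ranks of variable 2: 1, 5, 3, 7, 2, 6, 4
d = r₁ − r₂: 0, -3, 4, -3, 3, -3, 2
d²: 0, 9, 16, 9, 9, 9, 4; Σd² = 56
ρ = 1 − 6·56/(7·48) = 1 − 336/336 = 0.000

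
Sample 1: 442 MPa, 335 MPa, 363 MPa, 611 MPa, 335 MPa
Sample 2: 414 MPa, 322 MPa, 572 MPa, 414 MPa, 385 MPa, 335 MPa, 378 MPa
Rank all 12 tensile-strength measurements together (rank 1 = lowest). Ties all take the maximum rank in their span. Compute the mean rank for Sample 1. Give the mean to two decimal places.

Sorted (ascending): 322, 335, 335, 335, 363, 378, 385, 414, 414, 442, 572, 611
The 3 values of 335 occupy positions 2–4 → each gets rank 4.
The 2 values of 414 occupy positions 8–9 → each gets rank 9.
Sample 1 values → pooled ranks: 442→10, 335→4, 363→5, 611→12, 335→4
Mean rank = (10 + 4 + 5 + 12 + 4) / 5 = 7.00

7.00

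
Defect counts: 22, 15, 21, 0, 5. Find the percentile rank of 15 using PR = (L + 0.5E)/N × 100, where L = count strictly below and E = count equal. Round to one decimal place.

50.0

N = 5.
Strictly below 15: 2. Equal to 15: 1.
PR = (2 + 0.5·1)/5 × 100 = 50.0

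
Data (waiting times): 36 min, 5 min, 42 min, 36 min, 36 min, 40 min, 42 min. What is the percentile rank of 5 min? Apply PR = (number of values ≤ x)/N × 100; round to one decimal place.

N = 7.
Strictly below 5: 0. Equal to 5: 1.
PR = 1/7 × 100 = 14.3

14.3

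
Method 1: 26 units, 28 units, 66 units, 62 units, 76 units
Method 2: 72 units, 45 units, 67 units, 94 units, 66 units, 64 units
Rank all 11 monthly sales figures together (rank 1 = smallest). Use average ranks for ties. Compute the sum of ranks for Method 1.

Sorted (ascending): 26, 28, 45, 62, 64, 66, 66, 67, 72, 76, 94
The 2 values of 66 occupy positions 6–7 → average rank (6+7)/2 = 6.5.
Method 1 values → pooled ranks: 26→1, 28→2, 66→6.5, 62→4, 76→10
Rank sum = 1 + 2 + 6.5 + 4 + 10 = 23.5

23.5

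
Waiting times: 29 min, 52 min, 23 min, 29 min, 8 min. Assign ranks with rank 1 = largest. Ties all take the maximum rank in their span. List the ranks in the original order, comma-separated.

Sorted (descending): 52, 29, 29, 23, 8
The 2 values of 29 occupy positions 2–3 → each gets rank 3.

3, 1, 4, 3, 5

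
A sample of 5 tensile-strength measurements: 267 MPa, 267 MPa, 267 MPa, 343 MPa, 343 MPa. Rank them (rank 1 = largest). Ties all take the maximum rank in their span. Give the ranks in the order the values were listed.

5, 5, 5, 2, 2

Sorted (descending): 343, 343, 267, 267, 267
The 2 values of 343 occupy positions 1–2 → each gets rank 2.
The 3 values of 267 occupy positions 3–5 → each gets rank 5.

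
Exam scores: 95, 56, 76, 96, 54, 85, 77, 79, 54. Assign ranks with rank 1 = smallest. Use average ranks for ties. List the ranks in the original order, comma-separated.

Sorted (ascending): 54, 54, 56, 76, 77, 79, 85, 95, 96
The 2 values of 54 occupy positions 1–2 → average rank (1+2)/2 = 1.5.

8, 3, 4, 9, 1.5, 7, 5, 6, 1.5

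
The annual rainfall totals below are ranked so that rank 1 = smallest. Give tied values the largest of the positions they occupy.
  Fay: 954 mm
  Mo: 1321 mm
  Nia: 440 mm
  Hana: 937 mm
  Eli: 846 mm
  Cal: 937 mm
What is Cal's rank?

4

Sorted (ascending): 440, 846, 937, 937, 954, 1321
The 2 values of 937 occupy positions 3–4 → each gets rank 4.
Cal has value 937 mm → rank 4.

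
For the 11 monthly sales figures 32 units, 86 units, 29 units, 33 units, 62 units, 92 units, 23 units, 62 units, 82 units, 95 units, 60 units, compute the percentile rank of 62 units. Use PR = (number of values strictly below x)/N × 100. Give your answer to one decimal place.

N = 11.
Strictly below 62: 5. Equal to 62: 2.
PR = 5/11 × 100 = 45.5

45.5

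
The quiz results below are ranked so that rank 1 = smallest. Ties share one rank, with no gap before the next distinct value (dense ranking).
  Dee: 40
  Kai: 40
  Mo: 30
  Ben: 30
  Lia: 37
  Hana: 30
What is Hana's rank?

1

Sorted (ascending): 30, 30, 30, 37, 40, 40
The 3 values of 30 share dense rank 1.
The 2 values of 40 share dense rank 3.
Remaining distinct values take the next consecutive integers.
Hana has value 30 → rank 1.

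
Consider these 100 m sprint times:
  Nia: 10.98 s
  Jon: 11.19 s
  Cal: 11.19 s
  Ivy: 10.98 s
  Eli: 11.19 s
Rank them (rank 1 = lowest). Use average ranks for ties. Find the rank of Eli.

Sorted (ascending): 10.98, 10.98, 11.19, 11.19, 11.19
The 2 values of 10.98 occupy positions 1–2 → average rank (1+2)/2 = 1.5.
The 3 values of 11.19 occupy positions 3–5 → average rank 4.
Eli has value 11.19 s → rank 4.

4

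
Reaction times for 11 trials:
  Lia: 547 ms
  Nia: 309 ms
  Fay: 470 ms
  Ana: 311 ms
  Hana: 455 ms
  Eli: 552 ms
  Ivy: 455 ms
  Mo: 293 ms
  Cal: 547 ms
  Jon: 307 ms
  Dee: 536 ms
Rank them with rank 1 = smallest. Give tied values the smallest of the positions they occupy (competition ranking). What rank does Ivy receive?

5

Sorted (ascending): 293, 307, 309, 311, 455, 455, 470, 536, 547, 547, 552
The 2 values of 455 occupy positions 5–6 → each gets rank 5.
The 2 values of 547 occupy positions 9–10 → each gets rank 9.
Ivy has value 455 ms → rank 5.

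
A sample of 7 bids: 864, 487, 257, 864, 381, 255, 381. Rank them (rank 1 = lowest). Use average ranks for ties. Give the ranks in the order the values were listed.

6.5, 5, 2, 6.5, 3.5, 1, 3.5

Sorted (ascending): 255, 257, 381, 381, 487, 864, 864
The 2 values of 381 occupy positions 3–4 → average rank (3+4)/2 = 3.5.
The 2 values of 864 occupy positions 6–7 → average rank (6+7)/2 = 6.5.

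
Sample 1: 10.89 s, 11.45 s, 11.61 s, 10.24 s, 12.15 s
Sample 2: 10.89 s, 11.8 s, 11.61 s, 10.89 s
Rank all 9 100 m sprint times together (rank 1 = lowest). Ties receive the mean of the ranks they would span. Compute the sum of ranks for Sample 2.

20.5

Sorted (ascending): 10.24, 10.89, 10.89, 10.89, 11.45, 11.61, 11.61, 11.8, 12.15
The 3 values of 10.89 occupy positions 2–4 → average rank 3.
The 2 values of 11.61 occupy positions 6–7 → average rank (6+7)/2 = 6.5.
Sample 2 values → pooled ranks: 10.89→3, 11.8→8, 11.61→6.5, 10.89→3
Rank sum = 3 + 8 + 6.5 + 3 = 20.5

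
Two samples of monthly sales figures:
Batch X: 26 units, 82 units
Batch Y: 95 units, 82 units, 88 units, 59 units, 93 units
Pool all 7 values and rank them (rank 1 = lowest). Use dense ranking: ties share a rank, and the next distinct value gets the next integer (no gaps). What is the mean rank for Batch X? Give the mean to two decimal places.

Sorted (ascending): 26, 59, 82, 82, 88, 93, 95
The 2 values of 82 share dense rank 3.
Remaining distinct values take the next consecutive integers.
Batch X values → pooled ranks: 26→1, 82→3
Mean rank = (1 + 3) / 2 = 2.00

2.00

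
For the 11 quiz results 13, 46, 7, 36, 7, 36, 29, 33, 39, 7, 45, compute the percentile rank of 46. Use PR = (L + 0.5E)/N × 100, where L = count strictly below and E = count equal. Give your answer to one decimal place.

95.5

N = 11.
Strictly below 46: 10. Equal to 46: 1.
PR = (10 + 0.5·1)/11 × 100 = 95.5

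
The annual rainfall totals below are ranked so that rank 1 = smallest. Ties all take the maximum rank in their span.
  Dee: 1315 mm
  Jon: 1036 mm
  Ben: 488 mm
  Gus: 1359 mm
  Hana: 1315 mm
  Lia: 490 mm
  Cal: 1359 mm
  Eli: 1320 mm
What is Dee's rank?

Sorted (ascending): 488, 490, 1036, 1315, 1315, 1320, 1359, 1359
The 2 values of 1315 occupy positions 4–5 → each gets rank 5.
The 2 values of 1359 occupy positions 7–8 → each gets rank 8.
Dee has value 1315 mm → rank 5.

5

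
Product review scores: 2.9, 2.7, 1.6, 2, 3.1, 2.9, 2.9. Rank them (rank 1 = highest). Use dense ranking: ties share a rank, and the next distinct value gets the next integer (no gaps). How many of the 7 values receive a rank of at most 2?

Sorted (descending): 3.1, 2.9, 2.9, 2.9, 2.7, 2, 1.6
The 3 values of 2.9 share dense rank 2.
Remaining distinct values take the next consecutive integers.
Ranks ≤ 2: {1, 2, 2, 2} → 4 values.

4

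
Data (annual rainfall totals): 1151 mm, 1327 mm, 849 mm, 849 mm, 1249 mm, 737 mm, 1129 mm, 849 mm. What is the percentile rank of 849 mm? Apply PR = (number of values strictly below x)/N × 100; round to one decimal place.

12.5

N = 8.
Strictly below 849: 1. Equal to 849: 3.
PR = 1/8 × 100 = 12.5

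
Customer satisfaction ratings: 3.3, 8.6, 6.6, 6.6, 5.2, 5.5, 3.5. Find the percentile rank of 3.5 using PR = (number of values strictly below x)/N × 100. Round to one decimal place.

14.3

N = 7.
Strictly below 3.5: 1. Equal to 3.5: 1.
PR = 1/7 × 100 = 14.3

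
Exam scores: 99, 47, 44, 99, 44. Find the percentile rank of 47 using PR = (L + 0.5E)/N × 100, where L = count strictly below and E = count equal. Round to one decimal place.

N = 5.
Strictly below 47: 2. Equal to 47: 1.
PR = (2 + 0.5·1)/5 × 100 = 50.0

50.0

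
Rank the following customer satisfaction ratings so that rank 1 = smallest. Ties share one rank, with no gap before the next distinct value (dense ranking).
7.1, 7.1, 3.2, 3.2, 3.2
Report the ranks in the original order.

2, 2, 1, 1, 1

Sorted (ascending): 3.2, 3.2, 3.2, 7.1, 7.1
The 3 values of 3.2 share dense rank 1.
The 2 values of 7.1 share dense rank 2.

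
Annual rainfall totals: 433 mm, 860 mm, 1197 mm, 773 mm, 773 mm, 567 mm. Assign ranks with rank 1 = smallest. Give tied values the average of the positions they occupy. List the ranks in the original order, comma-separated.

Sorted (ascending): 433, 567, 773, 773, 860, 1197
The 2 values of 773 occupy positions 3–4 → average rank (3+4)/2 = 3.5.

1, 5, 6, 3.5, 3.5, 2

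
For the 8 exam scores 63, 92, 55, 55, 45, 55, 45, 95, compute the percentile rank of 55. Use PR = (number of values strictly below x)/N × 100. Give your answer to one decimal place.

25.0

N = 8.
Strictly below 55: 2. Equal to 55: 3.
PR = 2/8 × 100 = 25.0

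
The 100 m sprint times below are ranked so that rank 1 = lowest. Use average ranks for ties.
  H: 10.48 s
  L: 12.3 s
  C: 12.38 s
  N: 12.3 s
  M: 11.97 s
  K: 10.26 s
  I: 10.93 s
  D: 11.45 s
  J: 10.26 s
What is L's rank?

7.5

Sorted (ascending): 10.26, 10.26, 10.48, 10.93, 11.45, 11.97, 12.3, 12.3, 12.38
The 2 values of 10.26 occupy positions 1–2 → average rank (1+2)/2 = 1.5.
The 2 values of 12.3 occupy positions 7–8 → average rank (7+8)/2 = 7.5.
L has value 12.3 s → rank 7.5.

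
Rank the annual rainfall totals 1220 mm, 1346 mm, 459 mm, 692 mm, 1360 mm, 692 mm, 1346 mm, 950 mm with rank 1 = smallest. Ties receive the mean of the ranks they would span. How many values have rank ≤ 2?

Sorted (ascending): 459, 692, 692, 950, 1220, 1346, 1346, 1360
The 2 values of 692 occupy positions 2–3 → average rank (2+3)/2 = 2.5.
The 2 values of 1346 occupy positions 6–7 → average rank (6+7)/2 = 6.5.
Ranks ≤ 2: {1} → 1 value.

1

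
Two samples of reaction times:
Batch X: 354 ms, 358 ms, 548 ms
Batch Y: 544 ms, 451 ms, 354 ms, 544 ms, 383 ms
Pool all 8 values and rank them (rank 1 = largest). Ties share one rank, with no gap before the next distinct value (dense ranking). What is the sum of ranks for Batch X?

12

Sorted (descending): 548, 544, 544, 451, 383, 358, 354, 354
The 2 values of 544 share dense rank 2.
The 2 values of 354 share dense rank 6.
Remaining distinct values take the next consecutive integers.
Batch X values → pooled ranks: 354→6, 358→5, 548→1
Rank sum = 6 + 5 + 1 = 12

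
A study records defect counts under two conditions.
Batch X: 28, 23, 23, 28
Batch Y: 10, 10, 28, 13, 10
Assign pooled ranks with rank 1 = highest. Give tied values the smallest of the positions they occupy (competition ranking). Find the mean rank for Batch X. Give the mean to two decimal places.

Sorted (descending): 28, 28, 28, 23, 23, 13, 10, 10, 10
The 3 values of 28 occupy positions 1–3 → each gets rank 1.
The 2 values of 23 occupy positions 4–5 → each gets rank 4.
The 3 values of 10 occupy positions 7–9 → each gets rank 7.
Batch X values → pooled ranks: 28→1, 23→4, 23→4, 28→1
Mean rank = (1 + 4 + 4 + 1) / 4 = 2.50

2.50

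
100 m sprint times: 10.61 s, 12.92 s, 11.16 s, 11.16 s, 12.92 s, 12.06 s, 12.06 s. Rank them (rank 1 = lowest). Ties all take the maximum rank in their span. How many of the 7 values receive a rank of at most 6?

Sorted (ascending): 10.61, 11.16, 11.16, 12.06, 12.06, 12.92, 12.92
The 2 values of 11.16 occupy positions 2–3 → each gets rank 3.
The 2 values of 12.06 occupy positions 4–5 → each gets rank 5.
The 2 values of 12.92 occupy positions 6–7 → each gets rank 7.
Ranks ≤ 6: {1, 3, 3, 5, 5} → 5 values.

5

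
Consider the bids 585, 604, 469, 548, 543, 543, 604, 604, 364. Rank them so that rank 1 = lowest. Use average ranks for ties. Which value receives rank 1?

Sorted (ascending): 364, 469, 543, 543, 548, 585, 604, 604, 604
The 2 values of 543 occupy positions 3–4 → average rank (3+4)/2 = 3.5.
The 3 values of 604 occupy positions 7–9 → average rank 8.
Rank 1 → value 364.

364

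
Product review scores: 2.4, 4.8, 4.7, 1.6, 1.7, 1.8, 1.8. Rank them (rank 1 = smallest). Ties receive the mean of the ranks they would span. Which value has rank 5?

2.4

Sorted (ascending): 1.6, 1.7, 1.8, 1.8, 2.4, 4.7, 4.8
The 2 values of 1.8 occupy positions 3–4 → average rank (3+4)/2 = 3.5.
Rank 5 → value 2.4.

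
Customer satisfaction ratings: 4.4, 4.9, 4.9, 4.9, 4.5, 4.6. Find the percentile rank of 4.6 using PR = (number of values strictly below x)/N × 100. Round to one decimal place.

N = 6.
Strictly below 4.6: 2. Equal to 4.6: 1.
PR = 2/6 × 100 = 33.3

33.3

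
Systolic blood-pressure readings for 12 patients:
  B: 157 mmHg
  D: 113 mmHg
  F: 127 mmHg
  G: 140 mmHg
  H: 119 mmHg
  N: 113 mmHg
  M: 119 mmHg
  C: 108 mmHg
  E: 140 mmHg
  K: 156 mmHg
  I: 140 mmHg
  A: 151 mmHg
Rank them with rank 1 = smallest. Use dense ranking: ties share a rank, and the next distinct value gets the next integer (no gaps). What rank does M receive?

3

Sorted (ascending): 108, 113, 113, 119, 119, 127, 140, 140, 140, 151, 156, 157
The 2 values of 113 share dense rank 2.
The 2 values of 119 share dense rank 3.
The 3 values of 140 share dense rank 5.
Remaining distinct values take the next consecutive integers.
M has value 119 mmHg → rank 3.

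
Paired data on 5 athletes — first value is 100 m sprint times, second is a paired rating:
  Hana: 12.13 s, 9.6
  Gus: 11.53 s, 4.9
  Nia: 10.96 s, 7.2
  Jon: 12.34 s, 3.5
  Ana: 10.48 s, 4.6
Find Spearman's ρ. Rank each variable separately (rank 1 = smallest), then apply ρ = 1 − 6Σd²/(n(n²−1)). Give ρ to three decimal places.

Ranks of variable 1: 4, 3, 2, 5, 1
Ranks of variable 2: 5, 3, 4, 1, 2
d = r₁ − r₂: -1, 0, -2, 4, -1
d²: 1, 0, 4, 16, 1; Σd² = 22
ρ = 1 − 6·22/(5·24) = 1 − 132/120 = -0.100

-0.100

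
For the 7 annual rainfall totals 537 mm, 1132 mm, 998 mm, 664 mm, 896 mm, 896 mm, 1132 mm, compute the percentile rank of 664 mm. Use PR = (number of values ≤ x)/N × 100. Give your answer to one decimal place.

N = 7.
Strictly below 664: 1. Equal to 664: 1.
PR = 2/7 × 100 = 28.6

28.6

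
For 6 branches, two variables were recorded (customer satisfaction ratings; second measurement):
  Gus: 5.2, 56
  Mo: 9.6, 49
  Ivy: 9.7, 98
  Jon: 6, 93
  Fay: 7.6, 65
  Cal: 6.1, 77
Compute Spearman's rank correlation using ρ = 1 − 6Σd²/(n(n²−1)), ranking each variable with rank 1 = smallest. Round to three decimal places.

Ranks of variable 1: 1, 5, 6, 2, 4, 3
Ranks of variable 2: 2, 1, 6, 5, 3, 4
d = r₁ − r₂: -1, 4, 0, -3, 1, -1
d²: 1, 16, 0, 9, 1, 1; Σd² = 28
ρ = 1 − 6·28/(6·35) = 1 − 168/210 = 0.200

0.200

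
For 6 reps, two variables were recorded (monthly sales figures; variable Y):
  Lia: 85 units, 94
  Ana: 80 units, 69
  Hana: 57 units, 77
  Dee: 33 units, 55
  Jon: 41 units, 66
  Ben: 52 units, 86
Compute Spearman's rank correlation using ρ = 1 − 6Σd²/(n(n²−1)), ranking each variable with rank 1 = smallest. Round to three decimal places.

0.771

Ranks of variable 1: 6, 5, 4, 1, 2, 3
Ranks of variable 2: 6, 3, 4, 1, 2, 5
d = r₁ − r₂: 0, 2, 0, 0, 0, -2
d²: 0, 4, 0, 0, 0, 4; Σd² = 8
ρ = 1 − 6·8/(6·35) = 1 − 48/210 = 0.771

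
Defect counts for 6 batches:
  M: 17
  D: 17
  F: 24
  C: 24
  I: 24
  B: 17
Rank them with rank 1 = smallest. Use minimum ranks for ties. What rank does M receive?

Sorted (ascending): 17, 17, 17, 24, 24, 24
The 3 values of 17 occupy positions 1–3 → each gets rank 1.
The 3 values of 24 occupy positions 4–6 → each gets rank 4.
M has value 17 → rank 1.

1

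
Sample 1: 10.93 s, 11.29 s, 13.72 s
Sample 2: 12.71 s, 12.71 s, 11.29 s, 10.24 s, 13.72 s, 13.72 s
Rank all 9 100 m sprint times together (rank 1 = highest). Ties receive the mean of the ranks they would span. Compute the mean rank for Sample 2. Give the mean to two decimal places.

4.75

Sorted (descending): 13.72, 13.72, 13.72, 12.71, 12.71, 11.29, 11.29, 10.93, 10.24
The 3 values of 13.72 occupy positions 1–3 → average rank 2.
The 2 values of 12.71 occupy positions 4–5 → average rank (4+5)/2 = 4.5.
The 2 values of 11.29 occupy positions 6–7 → average rank (6+7)/2 = 6.5.
Sample 2 values → pooled ranks: 12.71→4.5, 12.71→4.5, 11.29→6.5, 10.24→9, 13.72→2, 13.72→2
Mean rank = (4.5 + 4.5 + 6.5 + 9 + 2 + 2) / 6 = 4.75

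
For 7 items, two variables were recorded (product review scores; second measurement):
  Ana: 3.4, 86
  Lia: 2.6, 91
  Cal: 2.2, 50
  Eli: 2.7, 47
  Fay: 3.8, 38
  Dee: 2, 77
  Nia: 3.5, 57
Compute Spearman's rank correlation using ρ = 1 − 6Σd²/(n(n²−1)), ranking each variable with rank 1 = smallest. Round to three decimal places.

-0.393

Ranks of variable 1: 5, 3, 2, 4, 7, 1, 6
Ranks of variable 2: 6, 7, 3, 2, 1, 5, 4
d = r₁ − r₂: -1, -4, -1, 2, 6, -4, 2
d²: 1, 16, 1, 4, 36, 16, 4; Σd² = 78
ρ = 1 − 6·78/(7·48) = 1 − 468/336 = -0.393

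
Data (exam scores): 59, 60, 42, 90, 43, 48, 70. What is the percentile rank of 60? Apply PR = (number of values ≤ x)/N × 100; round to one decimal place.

N = 7.
Strictly below 60: 4. Equal to 60: 1.
PR = 5/7 × 100 = 71.4

71.4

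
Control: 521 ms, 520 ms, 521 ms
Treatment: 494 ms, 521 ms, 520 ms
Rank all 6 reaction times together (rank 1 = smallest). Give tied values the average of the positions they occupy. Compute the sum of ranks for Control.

Sorted (ascending): 494, 520, 520, 521, 521, 521
The 2 values of 520 occupy positions 2–3 → average rank (2+3)/2 = 2.5.
The 3 values of 521 occupy positions 4–6 → average rank 5.
Control values → pooled ranks: 521→5, 520→2.5, 521→5
Rank sum = 5 + 2.5 + 5 = 12.5

12.5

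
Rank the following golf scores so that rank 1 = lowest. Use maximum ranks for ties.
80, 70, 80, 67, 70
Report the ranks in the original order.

5, 3, 5, 1, 3

Sorted (ascending): 67, 70, 70, 80, 80
The 2 values of 70 occupy positions 2–3 → each gets rank 3.
The 2 values of 80 occupy positions 4–5 → each gets rank 5.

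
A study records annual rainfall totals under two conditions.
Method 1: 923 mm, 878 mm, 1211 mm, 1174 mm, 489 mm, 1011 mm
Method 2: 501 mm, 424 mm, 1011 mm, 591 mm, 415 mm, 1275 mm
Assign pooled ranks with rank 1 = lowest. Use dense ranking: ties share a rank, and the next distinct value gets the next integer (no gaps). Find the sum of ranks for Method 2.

31

Sorted (ascending): 415, 424, 489, 501, 591, 878, 923, 1011, 1011, 1174, 1211, 1275
The 2 values of 1011 share dense rank 8.
Remaining distinct values take the next consecutive integers.
Method 2 values → pooled ranks: 501→4, 424→2, 1011→8, 591→5, 415→1, 1275→11
Rank sum = 4 + 2 + 8 + 5 + 1 + 11 = 31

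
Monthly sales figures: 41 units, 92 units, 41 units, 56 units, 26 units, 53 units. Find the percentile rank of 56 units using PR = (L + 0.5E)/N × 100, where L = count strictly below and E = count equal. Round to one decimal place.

75.0

N = 6.
Strictly below 56: 4. Equal to 56: 1.
PR = (4 + 0.5·1)/6 × 100 = 75.0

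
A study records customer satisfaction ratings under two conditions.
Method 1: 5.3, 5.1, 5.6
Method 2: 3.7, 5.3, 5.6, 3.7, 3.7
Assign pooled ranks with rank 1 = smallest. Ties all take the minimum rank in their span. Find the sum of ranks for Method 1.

Sorted (ascending): 3.7, 3.7, 3.7, 5.1, 5.3, 5.3, 5.6, 5.6
The 3 values of 3.7 occupy positions 1–3 → each gets rank 1.
The 2 values of 5.3 occupy positions 5–6 → each gets rank 5.
The 2 values of 5.6 occupy positions 7–8 → each gets rank 7.
Method 1 values → pooled ranks: 5.3→5, 5.1→4, 5.6→7
Rank sum = 5 + 4 + 7 = 16

16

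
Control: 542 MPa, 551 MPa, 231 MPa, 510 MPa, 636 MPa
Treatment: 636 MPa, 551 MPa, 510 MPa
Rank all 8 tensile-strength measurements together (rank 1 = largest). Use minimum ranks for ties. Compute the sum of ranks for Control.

Sorted (descending): 636, 636, 551, 551, 542, 510, 510, 231
The 2 values of 636 occupy positions 1–2 → each gets rank 1.
The 2 values of 551 occupy positions 3–4 → each gets rank 3.
The 2 values of 510 occupy positions 6–7 → each gets rank 6.
Control values → pooled ranks: 542→5, 551→3, 231→8, 510→6, 636→1
Rank sum = 5 + 3 + 8 + 6 + 1 = 23

23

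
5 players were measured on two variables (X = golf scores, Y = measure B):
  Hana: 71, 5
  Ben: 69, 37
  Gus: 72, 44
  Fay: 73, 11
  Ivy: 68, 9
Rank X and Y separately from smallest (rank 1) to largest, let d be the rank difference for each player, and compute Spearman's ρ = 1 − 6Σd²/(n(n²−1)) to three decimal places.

0.300

Ranks of variable 1: 3, 2, 4, 5, 1
Ranks of variable 2: 1, 4, 5, 3, 2
d = r₁ − r₂: 2, -2, -1, 2, -1
d²: 4, 4, 1, 4, 1; Σd² = 14
ρ = 1 − 6·14/(5·24) = 1 − 84/120 = 0.300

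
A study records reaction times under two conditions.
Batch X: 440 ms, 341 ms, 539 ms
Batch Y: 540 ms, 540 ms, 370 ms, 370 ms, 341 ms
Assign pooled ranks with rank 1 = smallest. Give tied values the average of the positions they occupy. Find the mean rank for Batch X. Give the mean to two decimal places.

Sorted (ascending): 341, 341, 370, 370, 440, 539, 540, 540
The 2 values of 341 occupy positions 1–2 → average rank (1+2)/2 = 1.5.
The 2 values of 370 occupy positions 3–4 → average rank (3+4)/2 = 3.5.
The 2 values of 540 occupy positions 7–8 → average rank (7+8)/2 = 7.5.
Batch X values → pooled ranks: 440→5, 341→1.5, 539→6
Mean rank = (5 + 1.5 + 6) / 3 = 4.17

4.17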